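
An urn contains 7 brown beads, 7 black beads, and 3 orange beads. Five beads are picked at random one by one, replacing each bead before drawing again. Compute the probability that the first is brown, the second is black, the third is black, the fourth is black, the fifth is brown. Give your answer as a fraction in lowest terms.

16807/1419857

Multiply the conditional probability of each draw in order, with replacement (the composition resets each draw).
P = (7/17) · (7/17) · (7/17) · (7/17) · (7/17) = 16807/1419857 ≈ 0.0118.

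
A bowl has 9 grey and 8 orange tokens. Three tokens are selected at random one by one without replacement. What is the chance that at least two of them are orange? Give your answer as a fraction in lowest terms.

Sum the hypergeometric tail for j = 2,…,3 orange tokens.
Favorable = C(8,2)·C(9,1) + C(8,3)·C(9,0) = 308; total = C(17,3) = 680.
P = 308/680 = 77/170 ≈ 0.4529.

77/170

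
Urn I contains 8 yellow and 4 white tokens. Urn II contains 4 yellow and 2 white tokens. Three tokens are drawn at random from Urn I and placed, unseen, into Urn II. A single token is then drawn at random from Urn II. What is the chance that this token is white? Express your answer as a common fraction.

Condition on how many of the transferred tokens are white (from Urn I: 4 white of 12; then Urn II has 9 total).
  0 white: C(4,0)C(8,3)/C(12,3) = 14/55; then P = 2/9
  1 white: C(4,1)C(8,2)/C(12,3) = 28/55; then P = 3/9
  2 white: C(4,2)C(8,1)/C(12,3) = 12/55; then P = 4/9
  3 white: C(4,3)C(8,0)/C(12,3) = 1/55; then P = 5/9
P(white from Urn II) = 1/3 ≈ 0.3333.

1/3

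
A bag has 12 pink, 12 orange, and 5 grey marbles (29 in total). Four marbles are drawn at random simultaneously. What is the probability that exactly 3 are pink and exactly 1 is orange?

880/7917

Unordered draws without replacement: count favorable combinations over C(29,4).
Favorable = C(12,3) · C(12,1) · C(5,0) = 2640; total = C(29,4) = 23751.
P = 2640/23751 = 880/7917 ≈ 0.1112.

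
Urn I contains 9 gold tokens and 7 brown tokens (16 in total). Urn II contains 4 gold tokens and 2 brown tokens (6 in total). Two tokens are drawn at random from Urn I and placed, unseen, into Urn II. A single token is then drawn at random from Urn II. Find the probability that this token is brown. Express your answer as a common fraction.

23/64

Condition on how many of the transferred tokens are brown (from Urn I: 7 brown of 16; then Urn II has 8 total).
  0 brown: C(7,0)C(9,2)/C(16,2) = 3/10; then P = 2/8
  1 brown: C(7,1)C(9,1)/C(16,2) = 21/40; then P = 3/8
  2 brown: C(7,2)C(9,0)/C(16,2) = 7/40; then P = 4/8
P(brown from Urn II) = 23/64 ≈ 0.3594.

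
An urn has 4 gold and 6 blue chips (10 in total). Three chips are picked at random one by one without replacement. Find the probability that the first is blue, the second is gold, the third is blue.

1/6

Multiply the conditional probability of each draw in order, without replacement, so each draw removes one from its color and from the total.
P = (6/10) · (4/9) · (5/8) = 1/6 ≈ 0.1667.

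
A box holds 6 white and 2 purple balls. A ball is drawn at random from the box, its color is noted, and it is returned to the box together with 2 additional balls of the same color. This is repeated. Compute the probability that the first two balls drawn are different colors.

Either purple then white, or white then purple; after the first draw the total is 10.
P = (2/8)·(6/10) + (6/8)·(2/10) = 3/10 ≈ 0.3000.

3/10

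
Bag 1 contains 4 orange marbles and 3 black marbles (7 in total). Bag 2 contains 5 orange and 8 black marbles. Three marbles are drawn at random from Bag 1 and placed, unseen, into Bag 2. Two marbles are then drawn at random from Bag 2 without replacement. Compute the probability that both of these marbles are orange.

Condition on how many of the transferred marbles are orange (from Bag 1: 4 orange of 7; then Bag 2 has 16 total).
  0 orange: C(4,0)C(3,3)/C(7,3) = 1/35; then P = C(5,2)/C(16,2) = 1/12
  1 orange: C(4,1)C(3,2)/C(7,3) = 12/35; then P = C(6,2)/C(16,2) = 1/8
  2 orange: C(4,2)C(3,1)/C(7,3) = 18/35; then P = C(7,2)/C(16,2) = 7/40
  3 orange: C(4,3)C(3,0)/C(7,3) = 4/35; then P = C(8,2)/C(16,2) = 7/30
P(both orange) = 17/105 ≈ 0.1619.

17/105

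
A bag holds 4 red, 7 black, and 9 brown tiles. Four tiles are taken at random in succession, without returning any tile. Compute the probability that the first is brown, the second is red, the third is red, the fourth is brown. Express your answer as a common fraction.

12/1615

Multiply the conditional probability of each draw in order, without replacement, so each draw removes one from its color and from the total.
P = (9/20) · (4/19) · (3/18) · (8/17) = 12/1615 ≈ 0.0074.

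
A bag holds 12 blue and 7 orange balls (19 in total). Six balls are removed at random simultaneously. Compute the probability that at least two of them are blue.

Sum the hypergeometric tail for j = 2,…,6 blue balls.
Favorable = C(12,2)·C(7,4) + C(12,3)·C(7,3) + C(12,4)·C(7,2) + C(12,5)·C(7,1) + C(12,6)·C(7,0) = 26873; total = C(19,6) = 27132.
P = 26873/27132 = 3839/3876 ≈ 0.9905.

3839/3876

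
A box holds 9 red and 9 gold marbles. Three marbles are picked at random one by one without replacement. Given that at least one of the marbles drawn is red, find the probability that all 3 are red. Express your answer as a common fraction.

7/61

P(all 3 red) = C(9,3)/C(18,3) = 7/68; P(at least one red) = 1 − C(9,3)/C(18,3) = 61/68.
Since 'all 3 red' ⊆ 'at least one red', P(all 3 | at least one) = 7/68 / 61/68 = 7/61 ≈ 0.1148.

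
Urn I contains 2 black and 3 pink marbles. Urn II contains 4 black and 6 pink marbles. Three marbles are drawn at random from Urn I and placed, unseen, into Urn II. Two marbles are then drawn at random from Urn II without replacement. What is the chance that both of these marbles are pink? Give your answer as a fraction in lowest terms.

89/260

Condition on how many of the transferred marbles are pink (from Urn I: 3 pink of 5; then Urn II has 13 total).
  1 pink: C(3,1)C(2,2)/C(5,3) = 3/10; then P = C(7,2)/C(13,2) = 7/26
  2 pink: C(3,2)C(2,1)/C(5,3) = 3/5; then P = C(8,2)/C(13,2) = 14/39
  3 pink: C(3,3)C(2,0)/C(5,3) = 1/10; then P = C(9,2)/C(13,2) = 6/13
P(both pink) = 89/260 ≈ 0.3423.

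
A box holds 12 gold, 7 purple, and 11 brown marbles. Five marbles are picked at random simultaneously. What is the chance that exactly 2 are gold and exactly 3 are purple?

Unordered draws without replacement: count favorable combinations over C(30,5).
Favorable = C(12,2) · C(7,3) · C(11,0) = 2310; total = C(30,5) = 142506.
P = 2310/142506 = 55/3393 ≈ 0.0162.

55/3393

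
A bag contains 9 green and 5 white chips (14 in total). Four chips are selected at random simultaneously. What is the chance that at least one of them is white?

125/143

Use the complement: P(at least one white) = 1 − P(no white).
P(none) = C(9,4)/C(14,4) = 126/1001.
So P = 1 − 126/1001 = 125/143 ≈ 0.8741.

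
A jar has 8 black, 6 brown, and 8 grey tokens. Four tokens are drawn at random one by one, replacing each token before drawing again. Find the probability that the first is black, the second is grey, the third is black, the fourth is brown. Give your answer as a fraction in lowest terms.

Multiply the conditional probability of each draw in order, with replacement (the composition resets each draw).
P = (8/22) · (8/22) · (8/22) · (6/22) = 192/14641 ≈ 0.0131.

192/14641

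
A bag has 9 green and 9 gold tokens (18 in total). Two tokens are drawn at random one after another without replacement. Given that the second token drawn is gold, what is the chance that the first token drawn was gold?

8/17

P(first=gold and the second token drawn is gold) = (9/18)·(8/17) = 4/17.
P(the second token drawn is gold) = Σ over first color = 9/34 + 4/17 = 1/2.
By Bayes, P(first=gold | the second token drawn is gold) = 4/17 / 1/2 = 8/17 ≈ 0.4706.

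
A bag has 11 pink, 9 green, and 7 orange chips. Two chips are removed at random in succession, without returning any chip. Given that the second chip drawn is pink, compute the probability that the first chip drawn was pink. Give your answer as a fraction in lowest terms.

5/13

P(first=pink and the second chip drawn is pink) = (11/27)·(10/26) = 55/351.
P(the second chip drawn is pink) = Σ over first color = 55/351 + 11/78 + 77/702 = 11/27.
By Bayes, P(first=pink | the second chip drawn is pink) = 55/351 / 11/27 = 5/13 ≈ 0.3846.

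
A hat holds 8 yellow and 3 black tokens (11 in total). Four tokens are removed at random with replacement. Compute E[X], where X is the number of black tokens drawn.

By linearity of expectation, E[X] = Σ P(draw i is black); each independent draw has P(black) = 3/11.
E[X] = 4 · 3/11 = 12/11 ≈ 1.0909.

12/11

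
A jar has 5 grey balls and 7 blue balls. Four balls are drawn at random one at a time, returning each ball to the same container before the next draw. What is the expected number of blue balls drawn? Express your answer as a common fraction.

By linearity of expectation, E[X] = Σ P(draw i is blue); each independent draw has P(blue) = 7/12.
E[X] = 4 · 7/12 = 7/3 ≈ 2.3333.

7/3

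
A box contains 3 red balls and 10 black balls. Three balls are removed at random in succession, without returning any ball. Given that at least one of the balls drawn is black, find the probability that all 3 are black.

P(all 3 black) = C(10,3)/C(13,3) = 60/143; P(at least one black) = 1 − C(3,3)/C(13,3) = 285/286.
Since 'all 3 black' ⊆ 'at least one black', P(all 3 | at least one) = 60/143 / 285/286 = 8/19 ≈ 0.4211.

8/19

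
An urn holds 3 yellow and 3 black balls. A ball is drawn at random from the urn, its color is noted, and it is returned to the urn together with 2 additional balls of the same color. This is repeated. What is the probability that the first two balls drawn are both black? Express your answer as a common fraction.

After a black draw the urn holds 5 black out of 8.
P = (3/6)·(5/8) = 5/16 ≈ 0.3125.

5/16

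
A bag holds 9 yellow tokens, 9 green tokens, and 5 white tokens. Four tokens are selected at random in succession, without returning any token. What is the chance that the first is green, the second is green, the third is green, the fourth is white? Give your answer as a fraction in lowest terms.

Multiply the conditional probability of each draw in order, without replacement, so each draw removes one from its color and from the total.
P = (9/23) · (8/22) · (7/21) · (5/20) = 3/253 ≈ 0.0119.

3/253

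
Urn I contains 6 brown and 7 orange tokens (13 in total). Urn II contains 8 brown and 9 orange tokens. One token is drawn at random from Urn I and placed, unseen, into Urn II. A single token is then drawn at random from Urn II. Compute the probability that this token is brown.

55/117

Condition on how many of the transferred tokens are brown (from Urn I: 6 brown of 13; then Urn II has 18 total).
  0 brown: C(6,0)C(7,1)/C(13,1) = 7/13; then P = 8/18
  1 brown: C(6,1)C(7,0)/C(13,1) = 6/13; then P = 9/18
P(brown from Urn II) = 55/117 ≈ 0.4701.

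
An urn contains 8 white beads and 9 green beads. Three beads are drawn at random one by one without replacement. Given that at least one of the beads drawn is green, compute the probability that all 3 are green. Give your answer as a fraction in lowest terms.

7/52

P(all 3 green) = C(9,3)/C(17,3) = 21/170; P(at least one green) = 1 − C(8,3)/C(17,3) = 78/85.
Since 'all 3 green' ⊆ 'at least one green', P(all 3 | at least one) = 21/170 / 78/85 = 7/52 ≈ 0.1346.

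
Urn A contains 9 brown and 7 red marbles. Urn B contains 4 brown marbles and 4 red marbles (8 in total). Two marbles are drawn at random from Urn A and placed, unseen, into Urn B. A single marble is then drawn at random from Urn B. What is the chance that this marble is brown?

Condition on how many of the transferred marbles are brown (from Urn A: 9 brown of 16; then Urn B has 10 total).
  0 brown: C(9,0)C(7,2)/C(16,2) = 7/40; then P = 4/10
  1 brown: C(9,1)C(7,1)/C(16,2) = 21/40; then P = 5/10
  2 brown: C(9,2)C(7,0)/C(16,2) = 3/10; then P = 6/10
P(brown from Urn B) = 41/80 ≈ 0.5125.

41/80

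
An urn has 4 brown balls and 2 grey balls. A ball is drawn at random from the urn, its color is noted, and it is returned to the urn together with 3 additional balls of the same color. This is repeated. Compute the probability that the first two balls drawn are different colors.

Either grey then brown, or brown then grey; after the first draw the total is 9.
P = (2/6)·(4/9) + (4/6)·(2/9) = 8/27 ≈ 0.2963.

8/27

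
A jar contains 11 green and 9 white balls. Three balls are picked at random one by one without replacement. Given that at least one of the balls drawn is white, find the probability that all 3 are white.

28/325

P(all 3 white) = C(9,3)/C(20,3) = 7/95; P(at least one white) = 1 − C(11,3)/C(20,3) = 65/76.
Since 'all 3 white' ⊆ 'at least one white', P(all 3 | at least one) = 7/95 / 65/76 = 28/325 ≈ 0.0862.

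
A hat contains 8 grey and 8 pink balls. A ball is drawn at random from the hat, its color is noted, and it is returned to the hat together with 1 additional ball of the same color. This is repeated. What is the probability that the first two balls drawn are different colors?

Either pink then grey, or grey then pink; after the first draw the total is 17.
P = (8/16)·(8/17) + (8/16)·(8/17) = 8/17 ≈ 0.4706.

8/17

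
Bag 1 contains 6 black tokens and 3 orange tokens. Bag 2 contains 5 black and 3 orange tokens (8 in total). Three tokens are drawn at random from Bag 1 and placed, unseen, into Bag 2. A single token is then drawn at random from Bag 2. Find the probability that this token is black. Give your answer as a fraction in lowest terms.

7/11

Condition on how many of the transferred tokens are black (from Bag 1: 6 black of 9; then Bag 2 has 11 total).
  0 black: C(6,0)C(3,3)/C(9,3) = 1/84; then P = 5/11
  1 black: C(6,1)C(3,2)/C(9,3) = 3/14; then P = 6/11
  2 black: C(6,2)C(3,1)/C(9,3) = 15/28; then P = 7/11
  3 black: C(6,3)C(3,0)/C(9,3) = 5/21; then P = 8/11
P(black from Bag 2) = 7/11 ≈ 0.6364.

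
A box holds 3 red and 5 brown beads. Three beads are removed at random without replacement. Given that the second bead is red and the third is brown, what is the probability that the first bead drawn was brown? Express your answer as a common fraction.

P(first=brown and the second bead is red and the third is brown) = (5/8)·(3/7)·(4/6) = 5/28.
P(E) = Σ over first color = 5/56 + 5/28 = 15/56.
By Bayes, P(first=brown | E) = 5/28 / 15/56 = 2/3 ≈ 0.6667.

2/3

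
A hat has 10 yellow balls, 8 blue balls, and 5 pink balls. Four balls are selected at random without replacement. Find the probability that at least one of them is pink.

1159/1771

Use the complement: P(at least one pink) = 1 − P(no pink).
P(none) = C(18,4)/C(23,4) = 3060/8855.
So P = 1 − 3060/8855 = 1159/1771 ≈ 0.6544.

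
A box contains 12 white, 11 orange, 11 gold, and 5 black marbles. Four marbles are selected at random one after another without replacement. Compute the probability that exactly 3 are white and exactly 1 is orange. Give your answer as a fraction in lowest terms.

Unordered draws without replacement: count favorable combinations over C(39,4).
Favorable = C(12,3) · C(11,1) · C(11,0) · C(5,0) = 2420; total = C(39,4) = 82251.
P = 2420/82251 = 2420/82251 ≈ 0.0294.

2420/82251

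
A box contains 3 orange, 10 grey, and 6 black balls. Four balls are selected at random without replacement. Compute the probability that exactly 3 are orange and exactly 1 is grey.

5/1938

Unordered draws without replacement: count favorable combinations over C(19,4).
Favorable = C(3,3) · C(10,1) · C(6,0) = 10; total = C(19,4) = 3876.
P = 10/3876 = 5/1938 ≈ 0.0026.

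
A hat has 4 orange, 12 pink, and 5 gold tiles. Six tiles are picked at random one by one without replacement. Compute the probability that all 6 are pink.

11/646

Unordered draws without replacement: count favorable combinations over C(21,6).
Favorable = C(4,0) · C(12,6) · C(5,0) = 924; total = C(21,6) = 54264.
P = 924/54264 = 11/646 ≈ 0.0170.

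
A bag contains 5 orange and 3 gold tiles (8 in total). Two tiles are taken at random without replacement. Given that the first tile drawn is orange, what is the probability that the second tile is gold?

After removing 1 orange, the bag has 3 gold out of 7 remaining.
P(second is gold | given) = 3/7 ≈ 0.4286.

3/7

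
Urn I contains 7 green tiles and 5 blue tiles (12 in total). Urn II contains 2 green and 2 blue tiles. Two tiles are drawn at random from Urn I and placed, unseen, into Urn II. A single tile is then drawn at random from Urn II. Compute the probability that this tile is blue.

17/36

Condition on how many of the transferred tiles are blue (from Urn I: 5 blue of 12; then Urn II has 6 total).
  0 blue: C(5,0)C(7,2)/C(12,2) = 7/22; then P = 2/6
  1 blue: C(5,1)C(7,1)/C(12,2) = 35/66; then P = 3/6
  2 blue: C(5,2)C(7,0)/C(12,2) = 5/33; then P = 4/6
P(blue from Urn II) = 17/36 ≈ 0.4722.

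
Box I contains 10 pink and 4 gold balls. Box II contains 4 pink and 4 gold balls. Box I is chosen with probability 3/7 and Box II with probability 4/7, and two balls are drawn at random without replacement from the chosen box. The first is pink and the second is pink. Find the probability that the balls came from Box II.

26/71

P(E | Box I) = 45/91; P(E | Box II) = 3/14.
P(E) = 3/7·45/91 + 4/7·3/14 = 213/637.
By Bayes' rule, P(Box II | E) = 6/49 / 213/637 = 26/71 ≈ 0.3662.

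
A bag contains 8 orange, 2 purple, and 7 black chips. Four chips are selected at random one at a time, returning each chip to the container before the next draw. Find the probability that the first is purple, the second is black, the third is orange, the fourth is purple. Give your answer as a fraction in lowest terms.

224/83521

Multiply the conditional probability of each draw in order, with replacement (the composition resets each draw).
P = (2/17) · (7/17) · (8/17) · (2/17) = 224/83521 ≈ 0.0027.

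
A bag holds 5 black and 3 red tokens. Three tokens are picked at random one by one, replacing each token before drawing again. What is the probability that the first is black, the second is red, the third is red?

Multiply the conditional probability of each draw in order, with replacement (the composition resets each draw).
P = (5/8) · (3/8) · (3/8) = 45/512 ≈ 0.0879.

45/512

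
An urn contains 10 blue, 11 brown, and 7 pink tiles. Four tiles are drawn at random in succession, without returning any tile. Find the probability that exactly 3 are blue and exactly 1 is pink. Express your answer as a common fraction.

8/195

Unordered draws without replacement: count favorable combinations over C(28,4).
Favorable = C(10,3) · C(11,0) · C(7,1) = 840; total = C(28,4) = 20475.
P = 840/20475 = 8/195 ≈ 0.0410.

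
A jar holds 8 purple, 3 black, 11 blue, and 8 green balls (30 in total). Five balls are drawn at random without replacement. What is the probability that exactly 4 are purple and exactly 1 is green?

Unordered draws without replacement: count favorable combinations over C(30,5).
Favorable = C(8,4) · C(3,0) · C(11,0) · C(8,1) = 560; total = C(30,5) = 142506.
P = 560/142506 = 40/10179 ≈ 0.0039.

40/10179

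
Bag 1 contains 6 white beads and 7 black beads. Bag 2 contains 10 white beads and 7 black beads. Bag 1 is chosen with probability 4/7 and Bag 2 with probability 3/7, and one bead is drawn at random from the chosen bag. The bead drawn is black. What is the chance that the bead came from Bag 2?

39/107

P(black | Bag 1) = 7/13; P(black | Bag 2) = 7/17.
P(black) = 4/7·7/13 + 3/7·7/17 = 107/221.
By Bayes' rule, P(Bag 2 | black) = 3/17 / 107/221 = 39/107 ≈ 0.3645.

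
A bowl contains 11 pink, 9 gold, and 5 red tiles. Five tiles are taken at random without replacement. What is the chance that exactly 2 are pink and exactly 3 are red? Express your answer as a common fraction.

Unordered draws without replacement: count favorable combinations over C(25,5).
Favorable = C(11,2) · C(9,0) · C(5,3) = 550; total = C(25,5) = 53130.
P = 550/53130 = 5/483 ≈ 0.0104.

5/483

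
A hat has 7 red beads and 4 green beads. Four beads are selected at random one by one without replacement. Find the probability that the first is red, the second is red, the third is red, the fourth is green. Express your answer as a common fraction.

7/66

Multiply the conditional probability of each draw in order, without replacement, so each draw removes one from its color and from the total.
P = (7/11) · (6/10) · (5/9) · (4/8) = 7/66 ≈ 0.1061.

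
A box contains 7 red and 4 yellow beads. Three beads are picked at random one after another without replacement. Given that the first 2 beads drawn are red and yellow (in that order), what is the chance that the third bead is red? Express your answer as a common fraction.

After removing 1 red, 1 yellow, the box has 6 red out of 9 remaining.
P(third is red | given) = 6/9 = 2/3 ≈ 0.6667.

2/3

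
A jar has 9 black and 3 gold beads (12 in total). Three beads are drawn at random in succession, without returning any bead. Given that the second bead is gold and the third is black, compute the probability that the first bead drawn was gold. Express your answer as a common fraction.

P(first=gold and the second bead is gold and the third is black) = (3/12)·(2/11)·(9/10) = 9/220.
P(E) = Σ over first color = 9/55 + 9/220 = 9/44.
By Bayes, P(first=gold | E) = 9/220 / 9/44 = 1/5 ≈ 0.2000.

1/5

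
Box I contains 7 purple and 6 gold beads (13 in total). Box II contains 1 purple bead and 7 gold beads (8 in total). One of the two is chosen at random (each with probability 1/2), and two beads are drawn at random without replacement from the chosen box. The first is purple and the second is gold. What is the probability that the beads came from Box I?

P(E | Box I) = 7/26; P(E | Box II) = 1/8.
P(E) = 1/2·7/26 + 1/2·1/8 = 41/208.
By Bayes' rule, P(Box I | E) = 7/52 / 41/208 = 28/41 ≈ 0.6829.

28/41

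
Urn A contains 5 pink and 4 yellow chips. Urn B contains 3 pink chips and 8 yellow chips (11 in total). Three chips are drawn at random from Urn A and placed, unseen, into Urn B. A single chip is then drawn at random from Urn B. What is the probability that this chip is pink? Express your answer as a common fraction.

1/3

Condition on how many of the transferred chips are pink (from Urn A: 5 pink of 9; then Urn B has 14 total).
  0 pink: C(5,0)C(4,3)/C(9,3) = 1/21; then P = 3/14
  1 pink: C(5,1)C(4,2)/C(9,3) = 5/14; then P = 4/14
  2 pink: C(5,2)C(4,1)/C(9,3) = 10/21; then P = 5/14
  3 pink: C(5,3)C(4,0)/C(9,3) = 5/42; then P = 6/14
P(pink from Urn B) = 1/3 ≈ 0.3333.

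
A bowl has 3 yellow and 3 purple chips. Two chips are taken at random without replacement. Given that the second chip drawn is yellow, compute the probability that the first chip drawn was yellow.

P(first=yellow and the second chip drawn is yellow) = (3/6)·(2/5) = 1/5.
P(the second chip drawn is yellow) = Σ over first color = 1/5 + 3/10 = 1/2.
By Bayes, P(first=yellow | the second chip drawn is yellow) = 1/5 / 1/2 = 2/5 ≈ 0.4000.

2/5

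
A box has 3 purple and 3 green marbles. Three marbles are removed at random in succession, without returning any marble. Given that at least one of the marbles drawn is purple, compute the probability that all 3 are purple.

1/19

P(all 3 purple) = C(3,3)/C(6,3) = 1/20; P(at least one purple) = 1 − C(3,3)/C(6,3) = 19/20.
Since 'all 3 purple' ⊆ 'at least one purple', P(all 3 | at least one) = 1/20 / 19/20 = 1/19 ≈ 0.0526.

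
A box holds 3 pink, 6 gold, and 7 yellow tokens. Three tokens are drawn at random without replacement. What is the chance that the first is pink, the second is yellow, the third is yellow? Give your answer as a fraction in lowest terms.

3/80

Multiply the conditional probability of each draw in order, without replacement, so each draw removes one from its color and from the total.
P = (3/16) · (7/15) · (6/14) = 3/80 ≈ 0.0375.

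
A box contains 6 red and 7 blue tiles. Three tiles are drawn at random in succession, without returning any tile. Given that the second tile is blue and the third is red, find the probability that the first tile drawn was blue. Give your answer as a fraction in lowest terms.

P(first=blue and the second tile is blue and the third is red) = (7/13)·(6/12)·(6/11) = 21/143.
P(E) = Σ over first color = 35/286 + 21/143 = 7/26.
By Bayes, P(first=blue | E) = 21/143 / 7/26 = 6/11 ≈ 0.5455.

6/11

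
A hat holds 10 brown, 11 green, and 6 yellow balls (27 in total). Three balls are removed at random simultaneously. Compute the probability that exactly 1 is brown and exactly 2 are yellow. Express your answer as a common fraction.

Unordered draws without replacement: count favorable combinations over C(27,3).
Favorable = C(10,1) · C(11,0) · C(6,2) = 150; total = C(27,3) = 2925.
P = 150/2925 = 2/39 ≈ 0.0513.

2/39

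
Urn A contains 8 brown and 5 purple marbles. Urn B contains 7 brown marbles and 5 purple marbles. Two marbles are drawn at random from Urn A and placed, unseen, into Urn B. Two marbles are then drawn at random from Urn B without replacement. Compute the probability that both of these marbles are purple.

545/3549

Condition on how many of the transferred marbles are purple (from Urn A: 5 purple of 13; then Urn B has 14 total).
  0 purple: C(5,0)C(8,2)/C(13,2) = 14/39; then P = C(5,2)/C(14,2) = 10/91
  1 purple: C(5,1)C(8,1)/C(13,2) = 20/39; then P = C(6,2)/C(14,2) = 15/91
  2 purple: C(5,2)C(8,0)/C(13,2) = 5/39; then P = C(7,2)/C(14,2) = 3/13
P(both purple) = 545/3549 ≈ 0.1536.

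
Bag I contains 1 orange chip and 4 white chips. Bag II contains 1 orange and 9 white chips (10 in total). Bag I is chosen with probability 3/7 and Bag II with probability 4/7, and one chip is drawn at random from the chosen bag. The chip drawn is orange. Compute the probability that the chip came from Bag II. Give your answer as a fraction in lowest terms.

P(orange | Bag I) = 1/5; P(orange | Bag II) = 1/10.
P(orange) = 3/7·1/5 + 4/7·1/10 = 1/7.
By Bayes' rule, P(Bag II | orange) = 2/35 / 1/7 = 2/5 ≈ 0.4000.

2/5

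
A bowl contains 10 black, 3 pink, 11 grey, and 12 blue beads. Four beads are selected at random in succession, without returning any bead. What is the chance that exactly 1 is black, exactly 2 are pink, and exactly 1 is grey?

Unordered draws without replacement: count favorable combinations over C(36,4).
Favorable = C(10,1) · C(3,2) · C(11,1) · C(12,0) = 330; total = C(36,4) = 58905.
P = 330/58905 = 2/357 ≈ 0.0056.

2/357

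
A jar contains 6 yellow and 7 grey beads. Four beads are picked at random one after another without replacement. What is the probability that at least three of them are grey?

49/143

Sum the hypergeometric tail for j = 3,…,4 grey beads.
Favorable = C(7,3)·C(6,1) + C(7,4)·C(6,0) = 245; total = C(13,4) = 715.
P = 245/715 = 49/143 ≈ 0.3427.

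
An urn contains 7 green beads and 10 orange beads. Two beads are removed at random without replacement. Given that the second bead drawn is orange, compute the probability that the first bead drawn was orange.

P(first=orange and the second bead drawn is orange) = (10/17)·(9/16) = 45/136.
P(the second bead drawn is orange) = Σ over first color = 35/136 + 45/136 = 10/17.
By Bayes, P(first=orange | the second bead drawn is orange) = 45/136 / 10/17 = 9/16 ≈ 0.5625.

9/16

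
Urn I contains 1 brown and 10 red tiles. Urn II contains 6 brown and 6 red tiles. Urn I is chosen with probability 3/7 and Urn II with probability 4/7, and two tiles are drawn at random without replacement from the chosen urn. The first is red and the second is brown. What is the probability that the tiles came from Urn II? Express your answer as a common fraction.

P(E | Urn I) = 1/11; P(E | Urn II) = 3/11.
P(E) = 3/7·1/11 + 4/7·3/11 = 15/77.
By Bayes' rule, P(Urn II | E) = 12/77 / 15/77 = 4/5 ≈ 0.8000.

4/5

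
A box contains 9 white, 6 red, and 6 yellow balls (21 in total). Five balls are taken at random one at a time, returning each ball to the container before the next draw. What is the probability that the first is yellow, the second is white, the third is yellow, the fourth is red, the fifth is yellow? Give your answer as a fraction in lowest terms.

48/16807

Multiply the conditional probability of each draw in order, with replacement (the composition resets each draw).
P = (6/21) · (9/21) · (6/21) · (6/21) · (6/21) = 48/16807 ≈ 0.0029.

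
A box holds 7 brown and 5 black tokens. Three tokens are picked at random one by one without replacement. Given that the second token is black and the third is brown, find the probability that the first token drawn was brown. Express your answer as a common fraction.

3/5

P(first=brown and the second token is black and the third is brown) = (7/12)·(5/11)·(6/10) = 7/44.
P(E) = Σ over first color = 7/44 + 7/66 = 35/132.
By Bayes, P(first=brown | E) = 7/44 / 35/132 = 3/5 ≈ 0.6000.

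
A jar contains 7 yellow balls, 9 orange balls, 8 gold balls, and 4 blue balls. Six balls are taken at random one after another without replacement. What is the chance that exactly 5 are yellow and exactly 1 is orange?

3/5980

Unordered draws without replacement: count favorable combinations over C(28,6).
Favorable = C(7,5) · C(9,1) · C(8,0) · C(4,0) = 189; total = C(28,6) = 376740.
P = 189/376740 = 3/5980 ≈ 0.0005.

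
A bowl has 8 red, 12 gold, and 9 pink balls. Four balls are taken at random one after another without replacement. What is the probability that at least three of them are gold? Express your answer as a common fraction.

605/3393

Sum the hypergeometric tail for j = 3,…,4 gold balls.
Favorable = C(12,3)·C(17,1) + C(12,4)·C(17,0) = 4235; total = C(29,4) = 23751.
P = 4235/23751 = 605/3393 ≈ 0.1783.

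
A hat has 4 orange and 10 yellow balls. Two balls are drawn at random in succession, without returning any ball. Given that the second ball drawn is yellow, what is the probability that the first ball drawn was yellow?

P(first=yellow and the second ball drawn is yellow) = (10/14)·(9/13) = 45/91.
P(the second ball drawn is yellow) = Σ over first color = 20/91 + 45/91 = 5/7.
By Bayes, P(first=yellow | the second ball drawn is yellow) = 45/91 / 5/7 = 9/13 ≈ 0.6923.

9/13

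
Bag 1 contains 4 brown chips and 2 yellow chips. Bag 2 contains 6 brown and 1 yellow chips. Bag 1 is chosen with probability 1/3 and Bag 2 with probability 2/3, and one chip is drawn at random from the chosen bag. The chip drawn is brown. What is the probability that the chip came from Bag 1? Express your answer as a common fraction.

7/25

P(brown | Bag 1) = 2/3; P(brown | Bag 2) = 6/7.
P(brown) = 1/3·2/3 + 2/3·6/7 = 50/63.
By Bayes' rule, P(Bag 1 | brown) = 2/9 / 50/63 = 7/25 ≈ 0.2800.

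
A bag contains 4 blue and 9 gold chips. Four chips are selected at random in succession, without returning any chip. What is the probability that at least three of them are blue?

37/715

Sum the hypergeometric tail for j = 3,…,4 blue chips.
Favorable = C(4,3)·C(9,1) + C(4,4)·C(9,0) = 37; total = C(13,4) = 715.
P = 37/715 = 37/715 ≈ 0.0517.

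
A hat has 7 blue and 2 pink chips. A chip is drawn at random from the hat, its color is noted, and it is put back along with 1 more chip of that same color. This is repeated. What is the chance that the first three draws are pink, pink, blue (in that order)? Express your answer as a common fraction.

Track the composition after each reinforcement of +1.
P = (2/9) · (3/10) · (7/11) = 7/165 ≈ 0.0424.

7/165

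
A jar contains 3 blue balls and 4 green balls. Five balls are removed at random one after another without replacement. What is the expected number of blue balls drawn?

By linearity of expectation, E[X] = Σ P(draw i is blue); by symmetry each draw (even without replacement) has P(blue) = 3/7.
E[X] = 5 · 3/7 = 15/7 ≈ 2.1429.

15/7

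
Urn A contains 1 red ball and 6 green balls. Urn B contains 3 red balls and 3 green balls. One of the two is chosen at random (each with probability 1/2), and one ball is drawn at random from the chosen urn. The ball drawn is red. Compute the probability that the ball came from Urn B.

P(red | Urn A) = 1/7; P(red | Urn B) = 1/2.
P(red) = 1/2·1/7 + 1/2·1/2 = 9/28.
By Bayes' rule, P(Urn B | red) = 1/4 / 9/28 = 7/9 ≈ 0.7778.

7/9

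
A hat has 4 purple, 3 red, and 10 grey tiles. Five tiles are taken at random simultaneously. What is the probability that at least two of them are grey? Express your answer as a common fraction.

831/884

Sum the hypergeometric tail for j = 2,…,5 grey tiles.
Favorable = C(10,2)·C(7,3) + C(10,3)·C(7,2) + C(10,4)·C(7,1) + C(10,5)·C(7,0) = 5817; total = C(17,5) = 6188.
P = 5817/6188 = 831/884 ≈ 0.9400.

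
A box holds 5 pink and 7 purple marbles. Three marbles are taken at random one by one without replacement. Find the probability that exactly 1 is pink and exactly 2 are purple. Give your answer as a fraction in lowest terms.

Unordered draws without replacement: count favorable combinations over C(12,3).
Favorable = C(5,1) · C(7,2) = 105; total = C(12,3) = 220.
P = 105/220 = 21/44 ≈ 0.4773.

21/44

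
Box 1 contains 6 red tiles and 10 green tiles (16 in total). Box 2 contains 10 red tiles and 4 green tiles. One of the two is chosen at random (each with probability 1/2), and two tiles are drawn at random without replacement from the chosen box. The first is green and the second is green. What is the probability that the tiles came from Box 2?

P(E | Box 1) = 3/8; P(E | Box 2) = 6/91.
P(E) = 1/2·3/8 + 1/2·6/91 = 321/1456.
By Bayes' rule, P(Box 2 | E) = 3/91 / 321/1456 = 16/107 ≈ 0.1495.

16/107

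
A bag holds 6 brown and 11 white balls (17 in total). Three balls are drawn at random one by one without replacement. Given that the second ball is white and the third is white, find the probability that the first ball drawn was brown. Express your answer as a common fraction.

2/5

P(first=brown and the second ball is white and the third is white) = (6/17)·(11/16)·(10/15) = 11/68.
P(E) = Σ over first color = 11/68 + 33/136 = 55/136.
By Bayes, P(first=brown | E) = 11/68 / 55/136 = 2/5 ≈ 0.4000.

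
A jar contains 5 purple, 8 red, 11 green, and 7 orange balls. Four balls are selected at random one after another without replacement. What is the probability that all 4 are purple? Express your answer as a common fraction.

Unordered draws without replacement: count favorable combinations over C(31,4).
Favorable = C(5,4) · C(8,0) · C(11,0) · C(7,0) = 5; total = C(31,4) = 31465.
P = 5/31465 = 1/6293 ≈ 0.0002.

1/6293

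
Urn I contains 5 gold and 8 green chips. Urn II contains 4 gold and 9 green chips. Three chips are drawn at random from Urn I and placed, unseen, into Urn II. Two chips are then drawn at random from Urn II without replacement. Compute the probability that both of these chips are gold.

11/120

Condition on how many of the transferred chips are gold (from Urn I: 5 gold of 13; then Urn II has 16 total).
  0 gold: C(5,0)C(8,3)/C(13,3) = 28/143; then P = C(4,2)/C(16,2) = 1/20
  1 gold: C(5,1)C(8,2)/C(13,3) = 70/143; then P = C(5,2)/C(16,2) = 1/12
  2 gold: C(5,2)C(8,1)/C(13,3) = 40/143; then P = C(6,2)/C(16,2) = 1/8
  3 gold: C(5,3)C(8,0)/C(13,3) = 5/143; then P = C(7,2)/C(16,2) = 7/40
P(both gold) = 11/120 ≈ 0.0917.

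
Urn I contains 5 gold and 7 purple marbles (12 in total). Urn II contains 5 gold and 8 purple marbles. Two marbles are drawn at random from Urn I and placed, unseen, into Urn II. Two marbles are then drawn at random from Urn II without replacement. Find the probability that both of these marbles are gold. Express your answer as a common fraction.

3/22

Condition on how many of the transferred marbles are gold (from Urn I: 5 gold of 12; then Urn II has 15 total).
  0 gold: C(5,0)C(7,2)/C(12,2) = 7/22; then P = C(5,2)/C(15,2) = 2/21
  1 gold: C(5,1)C(7,1)/C(12,2) = 35/66; then P = C(6,2)/C(15,2) = 1/7
  2 gold: C(5,2)C(7,0)/C(12,2) = 5/33; then P = C(7,2)/C(15,2) = 1/5
P(both gold) = 3/22 ≈ 0.1364.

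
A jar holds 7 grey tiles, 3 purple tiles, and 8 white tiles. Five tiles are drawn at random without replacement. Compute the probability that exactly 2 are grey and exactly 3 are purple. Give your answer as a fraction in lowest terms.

Unordered draws without replacement: count favorable combinations over C(18,5).
Favorable = C(7,2) · C(3,3) · C(8,0) = 21; total = C(18,5) = 8568.
P = 21/8568 = 1/408 ≈ 0.0025.

1/408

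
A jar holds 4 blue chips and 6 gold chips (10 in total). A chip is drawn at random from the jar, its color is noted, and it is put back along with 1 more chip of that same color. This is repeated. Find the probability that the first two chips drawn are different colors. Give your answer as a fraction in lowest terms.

Either blue then gold, or gold then blue; after the first draw the total is 11.
P = (4/10)·(6/11) + (6/10)·(4/11) = 24/55 ≈ 0.4364.

24/55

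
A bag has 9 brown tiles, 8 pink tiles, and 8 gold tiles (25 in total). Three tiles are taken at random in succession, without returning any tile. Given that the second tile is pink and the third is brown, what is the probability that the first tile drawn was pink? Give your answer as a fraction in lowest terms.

P(first=pink and the second tile is pink and the third is brown) = (8/25)·(7/24)·(9/23) = 21/575.
P(E) = Σ over first color = 24/575 + 21/575 + 24/575 = 3/25.
By Bayes, P(first=pink | E) = 21/575 / 3/25 = 7/23 ≈ 0.3043.

7/23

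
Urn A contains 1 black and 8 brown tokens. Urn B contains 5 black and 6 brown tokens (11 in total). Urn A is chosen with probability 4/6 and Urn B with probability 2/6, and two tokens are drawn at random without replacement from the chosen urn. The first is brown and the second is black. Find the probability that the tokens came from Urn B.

27/49

P(E | Urn A) = 1/9; P(E | Urn B) = 3/11.
P(E) = 2/3·1/9 + 1/3·3/11 = 49/297.
By Bayes' rule, P(Urn B | E) = 1/11 / 49/297 = 27/49 ≈ 0.5510.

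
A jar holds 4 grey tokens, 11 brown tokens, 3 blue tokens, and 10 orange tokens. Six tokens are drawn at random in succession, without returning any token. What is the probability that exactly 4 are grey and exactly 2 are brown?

11/75348

Unordered draws without replacement: count favorable combinations over C(28,6).
Favorable = C(4,4) · C(11,2) · C(3,0) · C(10,0) = 55; total = C(28,6) = 376740.
P = 55/376740 = 11/75348 ≈ 0.0001.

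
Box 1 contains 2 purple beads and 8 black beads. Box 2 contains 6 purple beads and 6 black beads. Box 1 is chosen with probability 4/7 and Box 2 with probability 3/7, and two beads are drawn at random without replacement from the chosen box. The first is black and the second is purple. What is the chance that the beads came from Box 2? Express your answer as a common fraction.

P(E | Box 1) = 8/45; P(E | Box 2) = 3/11.
P(E) = 4/7·8/45 + 3/7·3/11 = 757/3465.
By Bayes' rule, P(Box 2 | E) = 9/77 / 757/3465 = 405/757 ≈ 0.5350.

405/757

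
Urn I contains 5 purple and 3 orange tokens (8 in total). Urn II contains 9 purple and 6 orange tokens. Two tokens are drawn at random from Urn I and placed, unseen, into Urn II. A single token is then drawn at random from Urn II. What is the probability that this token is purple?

41/68

Condition on how many of the transferred tokens are purple (from Urn I: 5 purple of 8; then Urn II has 17 total).
  0 purple: C(5,0)C(3,2)/C(8,2) = 3/28; then P = 9/17
  1 purple: C(5,1)C(3,1)/C(8,2) = 15/28; then P = 10/17
  2 purple: C(5,2)C(3,0)/C(8,2) = 5/14; then P = 11/17
P(purple from Urn II) = 41/68 ≈ 0.6029.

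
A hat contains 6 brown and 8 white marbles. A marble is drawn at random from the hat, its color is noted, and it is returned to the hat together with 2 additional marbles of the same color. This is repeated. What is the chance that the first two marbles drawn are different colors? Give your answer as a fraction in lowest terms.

Either white then brown, or brown then white; after the first draw the total is 16.
P = (8/14)·(6/16) + (6/14)·(8/16) = 3/7 ≈ 0.4286.

3/7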